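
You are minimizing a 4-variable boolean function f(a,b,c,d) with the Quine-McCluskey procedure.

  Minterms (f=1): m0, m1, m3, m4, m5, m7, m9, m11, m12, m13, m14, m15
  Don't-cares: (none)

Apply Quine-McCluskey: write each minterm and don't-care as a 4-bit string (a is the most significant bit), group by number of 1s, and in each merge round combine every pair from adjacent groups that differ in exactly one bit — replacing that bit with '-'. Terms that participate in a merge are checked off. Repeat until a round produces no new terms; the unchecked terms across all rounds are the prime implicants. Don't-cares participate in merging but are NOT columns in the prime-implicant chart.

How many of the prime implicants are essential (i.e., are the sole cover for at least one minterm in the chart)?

[col 0] 0000*, 0001*, 0011*, 0100*, 0101*, 0111*, 1001*, 1011*, 1100*, 1101*, 1110*, 1111*
[col 1] -001*, -011*, -100*, -101*, -111*, 0-00*, 0-01*, 0-11*, 00-1*, 000-*, 01-1*, 010-*, 1-01*, 1-11*, 10-1*, 11-0*, 11-1*, 110-*, 111-*
[col 2] --01*, --11*, -0-1*, -1-1*, -10-, 0--1*, 0-0-, 1--1*, 11--
[col 3] ---1
Prime implicants: ---1, -10-, 0-0-, 11--
PI chart (minterm → PIs covering it):
  0 | 0-0-  (sole → essential)
  1 | ---1,0-0-
  3 | ---1  (sole → essential)
  4 | -10-,0-0-
  5 | ---1,-10-,0-0-
  7 | ---1  (sole → essential)
  9 | ---1  (sole → essential)
  11 | ---1  (sole → essential)
  12 | -10-,11--
  13 | ---1,-10-,11--
  14 | 11--  (sole → essential)
  15 | ---1,11--
Essential prime implicants: ---1, 0-0-, 11--

3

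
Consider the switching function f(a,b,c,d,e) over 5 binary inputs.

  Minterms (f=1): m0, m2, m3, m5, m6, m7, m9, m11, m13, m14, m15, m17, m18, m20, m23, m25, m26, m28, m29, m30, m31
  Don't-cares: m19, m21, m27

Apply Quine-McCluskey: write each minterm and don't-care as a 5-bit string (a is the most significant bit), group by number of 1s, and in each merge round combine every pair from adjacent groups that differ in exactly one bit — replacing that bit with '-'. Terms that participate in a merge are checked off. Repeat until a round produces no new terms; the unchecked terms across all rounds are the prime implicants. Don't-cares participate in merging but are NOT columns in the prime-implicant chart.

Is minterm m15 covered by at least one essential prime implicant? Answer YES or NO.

[col 0] 00000*, 00010*, 00011*, 00101*, 00110*, 00111*, 01001*, 01011*, 01101*, 01110*, 01111*, 10001*, 10010*, 10011*, 10100*, 10101*, 10111*, 11001*, 11010*, 11011*, 11100*, 11101*, 11110*, 11111*
[col 1] -0010*, -0011*, -0101*, -0111*, -1001*, -1011*, -1101*, -1110*, -1111*, 0-011*, 0-101*, 0-110*, 0-111*, 00-10*, 00-11*, 000-0, 0001-*, 001-1*, 0011-*, 01-01*, 01-11*, 010-1*, 011-1*, 0111-*, 1-001*, 1-010*, 1-011*, 1-100*, 1-101*, 1-111*, 10-01*, 10-11*, 100-1*, 1001-*, 101-1*, 1010-*, 11-01*, 11-10*, 11-11*, 110-1*, 1101-*, 111-0*, 111-1*, 1110-*, 1111-*
[col 2] --011*, --101*, --111*, -0-11*, -001-, -01-1*, -1-01*, -1-11*, -10-1*, -11-1*, -111-, 0--11*, 0-1-1*, 0-11-, 00-1-, 01--1*, 1--01*, 1--11*, 1-0-1*, 1-01-, 1-1-1*, 1-10-, 10--1*, 11--1*, 11-1-, 111--
[col 3] ---11, --1-1, -1--1, 1---1
Prime implicants: ---11, --1-1, -001-, -1--1, -111-, 0-11-, 00-1-, 000-0, 1---1, 1-01-, 1-10-, 11-1-, 111--
PI chart (minterm → PIs covering it):
  0 | 000-0  (sole → essential)
  2 | -001-,00-1-,000-0
  3 | ---11,-001-,00-1-
  5 | --1-1  (sole → essential)
  6 | 0-11-,00-1-
  7 | ---11,--1-1,0-11-,00-1-
  9 | -1--1  (sole → essential)
  11 | ---11,-1--1
  13 | --1-1,-1--1
  14 | -111-,0-11-
  15 | ---11,--1-1,-1--1,-111-,0-11-
  17 | 1---1  (sole → essential)
  18 | -001-,1-01-
  20 | 1-10-  (sole → essential)
  23 | ---11,--1-1,1---1
  25 | -1--1,1---1
  26 | 1-01-,11-1-
  28 | 1-10-,111--
  29 | --1-1,-1--1,1---1,1-10-,111--
  30 | -111-,11-1-,111--
  31 | ---11,--1-1,-1--1,-111-,1---1,11-1-,111--
Essential prime implicants: --1-1, -1--1, 000-0, 1---1, 1-10-

YES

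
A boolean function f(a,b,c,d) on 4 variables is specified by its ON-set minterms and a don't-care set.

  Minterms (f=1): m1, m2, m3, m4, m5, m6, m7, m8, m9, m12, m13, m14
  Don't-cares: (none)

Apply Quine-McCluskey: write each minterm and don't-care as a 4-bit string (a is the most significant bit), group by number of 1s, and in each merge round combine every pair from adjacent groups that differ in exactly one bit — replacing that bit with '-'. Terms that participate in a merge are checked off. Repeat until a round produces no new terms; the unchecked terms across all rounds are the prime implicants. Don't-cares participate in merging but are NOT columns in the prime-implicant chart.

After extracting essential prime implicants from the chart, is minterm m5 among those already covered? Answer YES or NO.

[col 0] 0001*, 0010*, 0011*, 0100*, 0101*, 0110*, 0111*, 1000*, 1001*, 1100*, 1101*, 1110*
[col 1] -001*, -100*, -101*, -110*, 0-01*, 0-10*, 0-11*, 00-1*, 001-*, 01-0*, 01-1*, 010-*, 011-*, 1-00*, 1-01*, 100-*, 11-0*, 110-*
[col 2] --01, -1-0, -10-, 0--1, 0-1-, 01--, 1-0-
Prime implicants: --01, -1-0, -10-, 0--1, 0-1-, 01--, 1-0-
PI chart (minterm → PIs covering it):
  1 | --01,0--1
  2 | 0-1-  (sole → essential)
  3 | 0--1,0-1-
  4 | -1-0,-10-,01--
  5 | --01,-10-,0--1,01--
  6 | -1-0,0-1-,01--
  7 | 0--1,0-1-,01--
  8 | 1-0-  (sole → essential)
  9 | --01,1-0-
  12 | -1-0,-10-,1-0-
  13 | --01,-10-,1-0-
  14 | -1-0  (sole → essential)
Essential prime implicants: -1-0, 0-1-, 1-0-

NO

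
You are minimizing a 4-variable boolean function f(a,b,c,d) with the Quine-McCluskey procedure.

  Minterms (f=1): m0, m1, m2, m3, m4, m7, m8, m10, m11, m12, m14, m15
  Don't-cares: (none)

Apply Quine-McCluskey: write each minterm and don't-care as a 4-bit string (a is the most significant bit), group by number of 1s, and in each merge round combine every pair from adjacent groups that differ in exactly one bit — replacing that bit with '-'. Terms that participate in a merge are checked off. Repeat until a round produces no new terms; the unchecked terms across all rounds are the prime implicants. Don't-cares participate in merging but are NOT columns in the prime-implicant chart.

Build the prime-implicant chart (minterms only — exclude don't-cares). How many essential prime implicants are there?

size-2^0 implicants → 0000(✓)  0001(✓)  0010(✓)  0011(✓)  0100(✓)  0111(✓)  1000(✓)  1010(✓)  1011(✓)  1100(✓)  1110(✓)  1111(✓)
size-2^1 implicants → -000(✓)  -010(✓)  -011(✓)  -100(✓)  -111(✓)  0-00(✓)  0-11(✓)  00-0(✓)  00-1(✓)  000-(✓)  001-(✓)  1-00(✓)  1-10(✓)  1-11(✓)  10-0(✓)  101-(✓)  11-0(✓)  111-(✓)
size-2^2 implicants → --00  --11  -0-0  -01-  00--  1--0  1-1-
Unchecked terms (primes): --00, --11, -0-0, -01-, 00--, 1--0, 1-1-
Minterm coverage:
  m0 ⊆ --00,-0-0,00--
  m1 ⊆ 00-- [E]
  m2 ⊆ -0-0,-01-,00--
  m3 ⊆ --11,-01-,00--
  m4 ⊆ --00 [E]
  m7 ⊆ --11 [E]
  m8 ⊆ --00,-0-0,1--0
  m10 ⊆ -0-0,-01-,1--0,1-1-
  m11 ⊆ --11,-01-,1-1-
  m12 ⊆ --00,1--0
  m14 ⊆ 1--0,1-1-
  m15 ⊆ --11,1-1-
E = {--00, --11, 00--}

3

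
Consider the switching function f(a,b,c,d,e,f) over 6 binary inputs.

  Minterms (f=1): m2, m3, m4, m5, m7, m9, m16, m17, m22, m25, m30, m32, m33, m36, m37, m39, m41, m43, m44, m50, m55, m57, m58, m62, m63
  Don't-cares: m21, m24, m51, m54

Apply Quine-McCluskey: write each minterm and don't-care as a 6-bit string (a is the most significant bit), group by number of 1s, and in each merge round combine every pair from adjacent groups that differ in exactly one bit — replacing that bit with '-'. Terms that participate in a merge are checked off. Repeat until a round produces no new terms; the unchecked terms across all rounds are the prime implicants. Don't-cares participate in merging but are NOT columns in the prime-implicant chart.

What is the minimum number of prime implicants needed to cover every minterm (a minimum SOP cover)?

11

Round 0: 000010✓ 000011✓ 000100✓ 000101✓ 000111✓ 001001✓ 010000✓ 010001✓ 010101✓ 010110✓ 011000✓ 011001✓ 011110✓ 100000✓ 100001✓ 100100✓ 100101✓ 100111✓ 101001✓ 101011✓ 101100✓ 110010✓ 110011✓ 110110✓ 110111✓ 111001✓ 111010✓ 111110✓ 111111✓
Round 1: -00100✓ -00101✓ -00111✓ -01001✓ -10110✓ -11001✓ -11110✓ 0-0101 0-1001✓ 000-11 00001- 0001-1✓ 00010-✓ 01-000✓ 01-001✓ 01-110✓ 010-01 01000-✓ 01100-✓ 1-0111 1-1001✓ 10-001 10-100 100-00✓ 100-01✓ 10000-✓ 1001-1✓ 10010-✓ 1010-1 11-010✓ 11-110✓ 11-111✓ 110-10✓ 110-11✓ 11001-✓ 11011-✓ 111-10✓ 11111-✓
Round 2: --1001 -001-1 -0010- -1-110 01-00- 100-0- 11--10 11-11- 110-1-
PIs = {--1001, -001-1, -0010-, -1-110, 0-0101, 000-11, 00001-, 01-00-, 010-01, 1-0111, 10-001, 10-100, 100-0-, 1010-1, 11--10, 11-11-, 110-1-}
Coverage chart:
  m2: 00001- ←essential
  m3: 000-11,00001-
  m4: -0010- ←essential
  m5: -001-1,-0010-,0-0101
  m7: -001-1,000-11
  m9: --1001 ←essential
  m16: 01-00- ←essential
  m17: 01-00-,010-01
  m22: -1-110 ←essential
  m25: --1001,01-00-
  m30: -1-110 ←essential
  m32: 100-0- ←essential
  m33: 10-001,100-0-
  m36: -0010-,10-100,100-0-
  m37: -001-1,-0010-,100-0-
  m39: -001-1,1-0111
  m41: --1001,10-001,1010-1
  m43: 1010-1 ←essential
  m44: 10-100 ←essential
  m50: 11--10,110-1-
  m55: 1-0111,11-11-,110-1-
  m57: --1001 ←essential
  m58: 11--10 ←essential
  m62: -1-110,11--10,11-11-
  m63: 11-11- ←essential
Essential: --1001, -0010-, -1-110, 00001-, 01-00-, 10-100, 100-0-, 1010-1, 11--10, 11-11-
Petrick residual → -001-1
Min cover (11 terms): cd'e'f + b'c'df + b'c'de' + bdef' + a'b'c'd'e + a'bd'e' + ab'de'f' + ab'c'e' + ab'cd'f + abef' + abde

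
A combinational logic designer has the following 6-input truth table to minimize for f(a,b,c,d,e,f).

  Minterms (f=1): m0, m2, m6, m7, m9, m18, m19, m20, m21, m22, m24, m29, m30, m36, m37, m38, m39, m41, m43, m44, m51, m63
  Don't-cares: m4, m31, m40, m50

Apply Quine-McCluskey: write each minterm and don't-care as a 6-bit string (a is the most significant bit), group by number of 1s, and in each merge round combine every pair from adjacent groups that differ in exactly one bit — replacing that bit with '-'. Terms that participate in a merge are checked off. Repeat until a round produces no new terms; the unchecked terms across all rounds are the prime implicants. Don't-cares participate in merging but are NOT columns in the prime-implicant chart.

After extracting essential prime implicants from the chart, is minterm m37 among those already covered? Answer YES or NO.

Round 0: 000000✓ 000010✓ 000100✓ 000110✓ 000111✓ 001001✓ 010010✓ 010011✓ 010100✓ 010101✓ 010110✓ 011000 011101✓ 011110✓ 011111✓ 100100✓ 100101✓ 100110✓ 100111✓ 101000✓ 101001✓ 101011✓ 101100✓ 110010✓ 110011✓ 111111✓
Round 1: -00100✓ -00110✓ -00111✓ -01001 -10010✓ -10011✓ -11111 0-0010✓ 0-0100✓ 0-0110✓ 000-00✓ 000-10✓ 0000-0✓ 0001-0✓ 00011-✓ 01-101 01-110 010-10✓ 01001-✓ 0101-0✓ 01010- 0111-1 01111- 10-100 1001-0✓ 1001-1✓ 10010-✓ 10011-✓ 101-00 1010-1 10100- 11001-✓
Round 2: -001-0 -0011- -1001- 0-0-10 0-01-0 000--0 1001--
PIs = {-001-0, -0011-, -01001, -1001-, -11111, 0-0-10, 0-01-0, 000--0, 01-101, 01-110, 01010-, 011000, 0111-1, 01111-, 10-100, 1001--, 101-00, 1010-1, 10100-}
Coverage chart:
  m0: 000--0 ←essential
  m2: 0-0-10,000--0
  m6: -001-0,-0011-,0-0-10,0-01-0,000--0
  m7: -0011- ←essential
  m9: -01001 ←essential
  m18: -1001-,0-0-10
  m19: -1001- ←essential
  m20: 0-01-0,01010-
  m21: 01-101,01010-
  m22: 0-0-10,0-01-0,01-110
  m24: 011000 ←essential
  m29: 01-101,0111-1
  m30: 01-110,01111-
  m36: -001-0,10-100,1001--
  m37: 1001-- ←essential
  m38: -001-0,-0011-,1001--
  m39: -0011-,1001--
  m41: -01001,1010-1,10100-
  m43: 1010-1 ←essential
  m44: 10-100,101-00
  m51: -1001- ←essential
  m63: -11111 ←essential
Essential: -0011-, -01001, -1001-, -11111, 000--0, 011000, 1001--, 1010-1

YES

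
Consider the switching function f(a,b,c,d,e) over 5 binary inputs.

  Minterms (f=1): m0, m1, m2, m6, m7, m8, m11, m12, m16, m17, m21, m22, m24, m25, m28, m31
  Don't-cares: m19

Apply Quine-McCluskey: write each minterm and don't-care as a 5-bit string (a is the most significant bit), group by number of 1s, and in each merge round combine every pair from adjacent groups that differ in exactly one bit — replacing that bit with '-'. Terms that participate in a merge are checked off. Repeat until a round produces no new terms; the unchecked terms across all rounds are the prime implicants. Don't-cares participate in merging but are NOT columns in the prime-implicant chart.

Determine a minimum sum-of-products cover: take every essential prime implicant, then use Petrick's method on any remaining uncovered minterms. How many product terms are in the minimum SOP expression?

Round 0: 00000✓ 00001✓ 00010✓ 00110✓ 00111✓ 01000✓ 01011 01100✓ 10000✓ 10001✓ 10011✓ 10101✓ 10110✓ 11000✓ 11001✓ 11100✓ 11111
Round 1: -0000✓ -0001✓ -0110 -1000✓ -1100✓ 0-000✓ 00-10 000-0 0000-✓ 0011- 01-00✓ 1-000✓ 1-001✓ 10-01 100-1 1000-✓ 11-00✓ 1100-✓
Round 2: --000 -000- -1-00 1-00-
PIs = {--000, -000-, -0110, -1-00, 00-10, 000-0, 0011-, 01011, 1-00-, 10-01, 100-1, 11111}
Coverage chart:
  m0: --000,-000-,000-0
  m1: -000- ←essential
  m2: 00-10,000-0
  m6: -0110,00-10,0011-
  m7: 0011- ←essential
  m8: --000,-1-00
  m11: 01011 ←essential
  m12: -1-00 ←essential
  m16: --000,-000-,1-00-
  m17: -000-,1-00-,10-01,100-1
  m21: 10-01 ←essential
  m22: -0110 ←essential
  m24: --000,-1-00,1-00-
  m25: 1-00- ←essential
  m28: -1-00 ←essential
  m31: 11111 ←essential
Essential: -000-, -0110, -1-00, 0011-, 01011, 1-00-, 10-01, 11111
Petrick residual → 00-10
Min cover (9 terms): b'c'd' + b'cde' + bd'e' + a'b'de' + a'b'cd + a'bc'de + ac'd' + ab'd'e + abcde

9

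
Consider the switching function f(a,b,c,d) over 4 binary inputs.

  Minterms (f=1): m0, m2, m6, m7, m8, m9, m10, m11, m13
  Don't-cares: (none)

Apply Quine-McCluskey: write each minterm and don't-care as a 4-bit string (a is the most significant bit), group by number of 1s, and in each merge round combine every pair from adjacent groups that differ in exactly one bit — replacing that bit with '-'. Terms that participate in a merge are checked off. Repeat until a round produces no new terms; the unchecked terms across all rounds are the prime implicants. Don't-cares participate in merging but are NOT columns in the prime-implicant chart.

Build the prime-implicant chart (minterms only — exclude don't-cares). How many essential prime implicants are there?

size-2^0 implicants → 0000(✓)  0010(✓)  0110(✓)  0111(✓)  1000(✓)  1001(✓)  1010(✓)  1011(✓)  1101(✓)
size-2^1 implicants → -000(✓)  -010(✓)  0-10  00-0(✓)  011-  1-01  10-0(✓)  10-1(✓)  100-(✓)  101-(✓)
size-2^2 implicants → -0-0  10--
Unchecked terms (primes): -0-0, 0-10, 011-, 1-01, 10--
Minterm coverage:
  m0 ⊆ -0-0 [E]
  m2 ⊆ -0-0,0-10
  m6 ⊆ 0-10,011-
  m7 ⊆ 011- [E]
  m8 ⊆ -0-0,10--
  m9 ⊆ 1-01,10--
  m10 ⊆ -0-0,10--
  m11 ⊆ 10-- [E]
  m13 ⊆ 1-01 [E]
E = {-0-0, 011-, 1-01, 10--}

4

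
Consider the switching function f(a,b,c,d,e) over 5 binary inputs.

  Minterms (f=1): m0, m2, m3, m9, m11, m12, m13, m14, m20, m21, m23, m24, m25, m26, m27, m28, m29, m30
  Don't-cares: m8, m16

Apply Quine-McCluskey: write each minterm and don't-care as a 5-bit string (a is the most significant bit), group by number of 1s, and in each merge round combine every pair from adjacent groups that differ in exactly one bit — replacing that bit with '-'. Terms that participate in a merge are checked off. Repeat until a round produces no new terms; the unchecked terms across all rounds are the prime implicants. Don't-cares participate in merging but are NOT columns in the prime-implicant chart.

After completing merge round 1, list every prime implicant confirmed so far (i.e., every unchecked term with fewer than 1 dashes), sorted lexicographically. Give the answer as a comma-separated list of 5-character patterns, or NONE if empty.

NONE

[col 0] 00000*, 00010*, 00011*, 01000*, 01001*, 01011*, 01100*, 01101*, 01110*, 10000*, 10100*, 10101*, 10111*, 11000*, 11001*, 11010*, 11011*, 11100*, 11101*, 11110*
[col 1] -0000*, -1000*, -1001*, -1011*, -1100*, -1101*, -1110*, 0-000*, 0-011, 000-0, 0001-, 01-00*, 01-01*, 010-1*, 0100-*, 011-0*, 0110-*, 1-000*, 1-100*, 1-101*, 10-00*, 101-1, 1010-*, 11-00*, 11-01*, 11-10*, 110-0*, 110-1*, 1100-*, 1101-*, 111-0*, 1110-*
[col 2] --000, -1-00*, -1-01*, -10-1, -100-*, -11-0, -110-*, 01-0-*, 1--00, 1-10-, 11--0, 11-0-*, 110--
[col 3] -1-0-
Prime implicants: --000, -1-0-, -10-1, -11-0, 0-011, 000-0, 0001-, 1--00, 1-10-, 101-1, 11--0, 110--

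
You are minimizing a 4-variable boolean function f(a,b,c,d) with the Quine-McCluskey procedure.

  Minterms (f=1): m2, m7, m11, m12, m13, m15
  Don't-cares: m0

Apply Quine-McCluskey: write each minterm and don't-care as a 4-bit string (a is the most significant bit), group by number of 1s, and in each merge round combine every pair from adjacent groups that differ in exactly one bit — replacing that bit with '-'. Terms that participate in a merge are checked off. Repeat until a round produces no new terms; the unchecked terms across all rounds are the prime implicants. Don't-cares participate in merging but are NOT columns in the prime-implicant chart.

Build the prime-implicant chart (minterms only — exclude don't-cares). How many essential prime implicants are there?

Round 0: 0000✓ 0010✓ 0111✓ 1011✓ 1100✓ 1101✓ 1111✓
Round 1: -111 00-0 1-11 11-1 110-
PIs = {-111, 00-0, 1-11, 11-1, 110-}
Coverage chart:
  m2: 00-0 ←essential
  m7: -111 ←essential
  m11: 1-11 ←essential
  m12: 110- ←essential
  m13: 11-1,110-
  m15: -111,1-11,11-1
Essential: -111, 00-0, 1-11, 110-

4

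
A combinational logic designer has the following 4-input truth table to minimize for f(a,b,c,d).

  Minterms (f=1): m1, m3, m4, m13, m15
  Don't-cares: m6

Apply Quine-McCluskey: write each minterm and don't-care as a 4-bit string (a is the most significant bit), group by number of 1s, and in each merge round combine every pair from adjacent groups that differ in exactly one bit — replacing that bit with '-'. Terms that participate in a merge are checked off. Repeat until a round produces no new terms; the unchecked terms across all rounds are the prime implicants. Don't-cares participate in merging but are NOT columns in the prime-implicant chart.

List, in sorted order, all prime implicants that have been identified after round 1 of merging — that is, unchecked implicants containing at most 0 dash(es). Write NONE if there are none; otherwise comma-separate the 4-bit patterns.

NONE

size-2^0 implicants → 0001(✓)  0011(✓)  0100(✓)  0110(✓)  1101(✓)  1111(✓)
size-2^1 implicants → 00-1  01-0  11-1
Unchecked terms (primes): 00-1, 01-0, 11-1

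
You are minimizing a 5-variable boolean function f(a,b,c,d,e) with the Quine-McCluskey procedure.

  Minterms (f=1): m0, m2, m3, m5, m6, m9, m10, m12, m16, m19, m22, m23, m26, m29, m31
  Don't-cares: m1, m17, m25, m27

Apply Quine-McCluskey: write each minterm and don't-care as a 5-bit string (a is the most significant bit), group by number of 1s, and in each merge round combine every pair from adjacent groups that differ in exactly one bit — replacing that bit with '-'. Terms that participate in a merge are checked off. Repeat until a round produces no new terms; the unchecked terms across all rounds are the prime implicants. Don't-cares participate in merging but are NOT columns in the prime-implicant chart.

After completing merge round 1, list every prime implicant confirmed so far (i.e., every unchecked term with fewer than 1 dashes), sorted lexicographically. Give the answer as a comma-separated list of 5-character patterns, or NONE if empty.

01100

[col 0] 00000*, 00001*, 00010*, 00011*, 00101*, 00110*, 01001*, 01010*, 01100, 10000*, 10001*, 10011*, 10110*, 10111*, 11001*, 11010*, 11011*, 11101*, 11111*
[col 1] -0000*, -0001*, -0011*, -0110, -1001*, -1010, 0-001*, 0-010, 00-01, 00-10, 000-0*, 000-1*, 0000-*, 0001-*, 1-001*, 1-011*, 1-111*, 10-11*, 100-1*, 1000-*, 1011-, 11-01*, 11-11*, 110-1*, 1101-, 111-1*
[col 2] --001, -00-1, -000-, 000--, 1--11, 1-0-1, 11--1
Prime implicants: --001, -00-1, -000-, -0110, -1010, 0-010, 00-01, 00-10, 000--, 01100, 1--11, 1-0-1, 1011-, 11--1, 1101-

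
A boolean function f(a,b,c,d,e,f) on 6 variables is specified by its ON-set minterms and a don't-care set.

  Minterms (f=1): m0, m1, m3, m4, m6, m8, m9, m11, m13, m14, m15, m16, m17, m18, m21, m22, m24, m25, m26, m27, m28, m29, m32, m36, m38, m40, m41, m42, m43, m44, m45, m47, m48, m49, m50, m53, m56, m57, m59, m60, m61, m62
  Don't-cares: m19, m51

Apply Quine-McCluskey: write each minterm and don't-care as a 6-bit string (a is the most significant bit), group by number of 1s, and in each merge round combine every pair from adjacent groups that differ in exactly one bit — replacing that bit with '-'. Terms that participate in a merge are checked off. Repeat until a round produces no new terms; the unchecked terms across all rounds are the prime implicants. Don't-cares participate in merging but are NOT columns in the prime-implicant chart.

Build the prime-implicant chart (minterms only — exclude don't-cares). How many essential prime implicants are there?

9

Round 0: 000000✓ 000001✓ 000011✓ 000100✓ 000110✓ 001000✓ 001001✓ 001011✓ 001101✓ 001110✓ 001111✓ 010000✓ 010001✓ 010010✓ 010011✓ 010101✓ 010110✓ 011000✓ 011001✓ 011010✓ 011011✓ 011100✓ 011101✓ 100000✓ 100100✓ 100110✓ 101000✓ 101001✓ 101010✓ 101011✓ 101100✓ 101101✓ 101111✓ 110000✓ 110001✓ 110010✓ 110011✓ 110101✓ 111000✓ 111001✓ 111011✓ 111100✓ 111101✓ 111110✓
Round 1: -00000✓ -00100✓ -00110✓ -01000✓ -01001✓ -01011✓ -01101✓ -01111✓ -10000✓ -10001✓ -10010✓ -10011✓ -10101✓ -11000✓ -11001✓ -11011✓ -11100✓ -11101✓ 0-0000✓ 0-0001✓ 0-0011✓ 0-0110 0-1000✓ 0-1001✓ 0-1011✓ 0-1101✓ 00-000✓ 00-001✓ 00-011✓ 00-110 000-00✓ 0000-1✓ 00000-✓ 0001-0✓ 001-01✓ 001-11✓ 0010-1✓ 00100-✓ 0011-1✓ 00111- 01-000✓ 01-001✓ 01-010✓ 01-011✓ 01-101✓ 010-01✓ 010-10 0100-0✓ 0100-1✓ 01000-✓ 01001-✓ 011-00✓ 011-01✓ 0110-0✓ 0110-1✓ 01100-✓ 01101-✓ 01110-✓ 1-0000✓ 1-1000✓ 1-1001✓ 1-1011✓ 1-1100✓ 1-1101✓ 10-000✓ 10-100✓ 100-00✓ 1001-0✓ 101-00✓ 101-01✓ 101-11✓ 1010-0✓ 1010-1✓ 10100-✓ 10101-✓ 1011-1✓ 10110-✓ 11-000✓ 11-001✓ 11-011✓ 11-101✓ 110-01✓ 1100-0✓ 1100-1✓ 11000-✓ 11001-✓ 111-00✓ 111-01✓ 1110-1✓ 11100-✓ 1111-0 11110-✓
Round 2: --0000✓ --1000✓ --1001✓ --1011✓ --1101✓ -0-000✓ -00-00 -001-0 -01-01✓ -01-11✓ -010-1✓ -0100-✓ -011-1✓ -1-000✓ -1-001✓ -1-011✓ -1-101✓ -10-01✓ -100-0✓ -100-1✓ -1000-✓ -1001-✓ -11-00✓ -11-01✓ -110-1✓ -1100-✓ -1110-✓ 0--000✓ 0--001✓ 0--011✓ 0-00-1✓ 0-000-✓ 0-1-01✓ 0-10-1✓ 0-100-✓ 00-0-1✓ 00-00-✓ 001--1✓ 01--01✓ 01-0-0✓ 01-0-1✓ 01-00-✓ 01-01-✓ 0100--✓ 011-0-✓ 0110--✓ 1--000✓ 1-1-00✓ 1-1-01✓ 1-10-1✓ 1-100-✓ 1-110-✓ 10--00 101--1✓ 101-0-✓ 1010-- 11--01✓ 11-0-1✓ 11-00-✓ 1100--✓ 111-0-✓
Round 3: ---000 --1-01 --10-1 --100- -01--1 -1--01 -1-0-1 -1-00- -100-- -11-0- 0--0-1 0--00- 01-0-- 1-1-0-
PIs = {---000, --1-01, --10-1, --100-, -00-00, -001-0, -01--1, -1--01, -1-0-1, -1-00-, -100--, -11-0-, 0--0-1, 0--00-, 0-0110, 00-110, 00111-, 01-0--, 010-10, 1-1-0-, 10--00, 1010--, 1111-0}
Coverage chart:
  m0: ---000,-00-00,0--00-
  m1: 0--0-1,0--00-
  m3: 0--0-1 ←essential
  m4: -00-00,-001-0
  m6: -001-0,0-0110,00-110
  m8: ---000,--100-,0--00-
  m9: --1-01,--10-1,--100-,-01--1,0--0-1,0--00-
  m11: --10-1,-01--1,0--0-1
  m13: --1-01,-01--1
  m14: 00-110,00111-
  m15: -01--1,00111-
  m16: ---000,-1-00-,-100--,0--00-,01-0--
  m17: -1--01,-1-0-1,-1-00-,-100--,0--0-1,0--00-,01-0--
  m18: -100--,01-0--,010-10
  m21: -1--01 ←essential
  m22: 0-0110,010-10
  m24: ---000,--100-,-1-00-,-11-0-,0--00-,01-0--
  m25: --1-01,--10-1,--100-,-1--01,-1-0-1,-1-00-,-11-0-,0--0-1,0--00-,01-0--
  m26: 01-0-- ←essential
  m27: --10-1,-1-0-1,0--0-1,01-0--
  m28: -11-0- ←essential
  m29: --1-01,-1--01,-11-0-
  m32: ---000,-00-00,10--00
  m36: -00-00,-001-0,10--00
  m38: -001-0 ←essential
  m40: ---000,--100-,1-1-0-,10--00,1010--
  m41: --1-01,--10-1,--100-,-01--1,1-1-0-,1010--
  m42: 1010-- ←essential
  m43: --10-1,-01--1,1010--
  m44: 1-1-0-,10--00
  m45: --1-01,-01--1,1-1-0-
  m47: -01--1 ←essential
  m48: ---000,-1-00-,-100--
  m49: -1--01,-1-0-1,-1-00-,-100--
  m50: -100-- ←essential
  m53: -1--01 ←essential
  m56: ---000,--100-,-1-00-,-11-0-,1-1-0-
  m57: --1-01,--10-1,--100-,-1--01,-1-0-1,-1-00-,-11-0-,1-1-0-
  m59: --10-1,-1-0-1
  m60: -11-0-,1-1-0-,1111-0
  m61: --1-01,-1--01,-11-0-,1-1-0-
  m62: 1111-0 ←essential
Essential: -001-0, -01--1, -1--01, -100--, -11-0-, 0--0-1, 01-0--, 1010--, 1111-0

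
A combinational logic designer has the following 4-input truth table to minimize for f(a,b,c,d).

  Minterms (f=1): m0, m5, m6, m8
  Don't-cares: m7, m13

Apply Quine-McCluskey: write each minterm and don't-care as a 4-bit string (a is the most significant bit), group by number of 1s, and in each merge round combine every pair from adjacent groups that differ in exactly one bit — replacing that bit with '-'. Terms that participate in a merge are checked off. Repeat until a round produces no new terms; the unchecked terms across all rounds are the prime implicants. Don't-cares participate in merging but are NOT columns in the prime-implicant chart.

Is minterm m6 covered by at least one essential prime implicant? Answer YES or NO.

YES

size-2^0 implicants → 0000(✓)  0101(✓)  0110(✓)  0111(✓)  1000(✓)  1101(✓)
size-2^1 implicants → -000  -101  01-1  011-
Unchecked terms (primes): -000, -101, 01-1, 011-
Minterm coverage:
  m0 ⊆ -000 [E]
  m5 ⊆ -101,01-1
  m6 ⊆ 011- [E]
  m8 ⊆ -000 [E]
E = {-000, 011-}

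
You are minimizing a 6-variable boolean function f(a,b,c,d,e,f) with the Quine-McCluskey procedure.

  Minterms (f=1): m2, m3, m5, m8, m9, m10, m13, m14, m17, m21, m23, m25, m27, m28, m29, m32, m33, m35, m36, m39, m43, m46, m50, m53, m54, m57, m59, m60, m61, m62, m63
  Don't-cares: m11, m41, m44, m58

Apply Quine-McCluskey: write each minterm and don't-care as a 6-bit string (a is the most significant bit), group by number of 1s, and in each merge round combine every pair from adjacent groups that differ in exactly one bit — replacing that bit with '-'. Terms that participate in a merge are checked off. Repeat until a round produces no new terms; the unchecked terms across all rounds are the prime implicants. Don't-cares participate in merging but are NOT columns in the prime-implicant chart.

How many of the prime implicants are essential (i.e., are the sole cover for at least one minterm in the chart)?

10

Round 0: 000010✓ 000011✓ 000101✓ 001000✓ 001001✓ 001010✓ 001011✓ 001101✓ 001110✓ 010001✓ 010101✓ 010111✓ 011001✓ 011011✓ 011100✓ 011101✓ 100000✓ 100001✓ 100011✓ 100100✓ 100111✓ 101001✓ 101011✓ 101100✓ 101110✓ 110010✓ 110101✓ 110110✓ 111001✓ 111010✓ 111011✓ 111100✓ 111101✓ 111110✓ 111111✓
Round 1: -00011✓ -01001✓ -01011✓ -01110 -10101✓ -11001✓ -11011✓ -11100✓ -11101✓ 0-0101✓ 0-1001✓ 0-1011✓ 0-1101✓ 00-010✓ 00-011✓ 00-101✓ 00001-✓ 001-01✓ 001-10 0010-0✓ 0010-1✓ 00100-✓ 00101-✓ 01-001✓ 01-101✓ 010-01✓ 0101-1 011-01✓ 0110-1✓ 01110-✓ 1-1001✓ 1-1011✓ 1-1100✓ 1-1110✓ 10-001✓ 10-011✓ 10-100 100-00 100-11 1000-1✓ 10000- 1010-1✓ 1011-0✓ 11-010✓ 11-101✓ 11-110✓ 110-10✓ 111-01✓ 111-10✓ 111-11✓ 1110-1✓ 11101-✓ 1111-0✓ 1111-1✓ 11110-✓ 11111-✓
Round 2: --1001✓ --1011✓ -0-011 -010-1✓ -1-101 -11-01 -110-1✓ -1110- 0--101 0-1-01 0-10-1✓ 00-01- 0010-- 01--01 1-10-1✓ 1-11-0 10-0-1 11--10 111--1 111-1- 1111--
Round 3: --10-1
PIs = {--10-1, -0-011, -01110, -1-101, -11-01, -1110-, 0--101, 0-1-01, 00-01-, 001-10, 0010--, 01--01, 0101-1, 1-11-0, 10-0-1, 10-100, 100-00, 100-11, 10000-, 11--10, 111--1, 111-1-, 1111--}
Coverage chart:
  m2: 00-01- ←essential
  m3: -0-011,00-01-
  m5: 0--101 ←essential
  m8: 0010-- ←essential
  m9: --10-1,0-1-01,0010--
  m10: 00-01-,001-10,0010--
  m13: 0--101,0-1-01
  m14: -01110,001-10
  m17: 01--01 ←essential
  m21: -1-101,0--101,01--01,0101-1
  m23: 0101-1 ←essential
  m25: --10-1,-11-01,0-1-01,01--01
  m27: --10-1 ←essential
  m28: -1110- ←essential
  m29: -1-101,-11-01,-1110-,0--101,0-1-01,01--01
  m32: 100-00,10000-
  m33: 10-0-1,10000-
  m35: -0-011,10-0-1,100-11
  m36: 10-100,100-00
  m39: 100-11 ←essential
  m43: --10-1,-0-011,10-0-1
  m46: -01110,1-11-0
  m50: 11--10 ←essential
  m53: -1-101 ←essential
  m54: 11--10 ←essential
  m57: --10-1,-11-01,111--1
  m59: --10-1,111--1,111-1-
  m60: -1110-,1-11-0,1111--
  m61: -1-101,-11-01,-1110-,111--1,1111--
  m62: 1-11-0,11--10,111-1-,1111--
  m63: 111--1,111-1-,1111--
Essential: --10-1, -1-101, -1110-, 0--101, 00-01-, 0010--, 01--01, 0101-1, 100-11, 11--10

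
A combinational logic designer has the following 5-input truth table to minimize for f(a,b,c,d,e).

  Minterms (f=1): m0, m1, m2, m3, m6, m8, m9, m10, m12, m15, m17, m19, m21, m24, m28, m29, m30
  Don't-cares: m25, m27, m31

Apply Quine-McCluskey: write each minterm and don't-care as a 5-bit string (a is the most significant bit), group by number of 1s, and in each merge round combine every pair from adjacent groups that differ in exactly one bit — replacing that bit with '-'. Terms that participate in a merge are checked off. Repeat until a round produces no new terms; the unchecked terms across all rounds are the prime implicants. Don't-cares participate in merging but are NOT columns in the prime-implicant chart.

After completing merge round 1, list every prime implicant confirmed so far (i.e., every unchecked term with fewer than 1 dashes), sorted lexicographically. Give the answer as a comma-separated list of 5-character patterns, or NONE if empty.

[col 0] 00000*, 00001*, 00010*, 00011*, 00110*, 01000*, 01001*, 01010*, 01100*, 01111*, 10001*, 10011*, 10101*, 11000*, 11001*, 11011*, 11100*, 11101*, 11110*, 11111*
[col 1] -0001*, -0011*, -1000*, -1001*, -1100*, -1111, 0-000*, 0-001*, 0-010*, 00-10, 000-0*, 000-1*, 0000-*, 0001-*, 01-00*, 010-0*, 0100-*, 1-001*, 1-011*, 1-101*, 10-01*, 100-1*, 11-00*, 11-01*, 11-11*, 110-1*, 1100-*, 111-0*, 111-1*, 1110-*, 1111-*
[col 2] --001, -00-1, -1-00, -100-, 0-0-0, 0-00-, 000--, 1--01, 1-0-1, 11--1, 11-0-, 111--
Prime implicants: --001, -00-1, -1-00, -100-, -1111, 0-0-0, 0-00-, 00-10, 000--, 1--01, 1-0-1, 11--1, 11-0-, 111--

NONE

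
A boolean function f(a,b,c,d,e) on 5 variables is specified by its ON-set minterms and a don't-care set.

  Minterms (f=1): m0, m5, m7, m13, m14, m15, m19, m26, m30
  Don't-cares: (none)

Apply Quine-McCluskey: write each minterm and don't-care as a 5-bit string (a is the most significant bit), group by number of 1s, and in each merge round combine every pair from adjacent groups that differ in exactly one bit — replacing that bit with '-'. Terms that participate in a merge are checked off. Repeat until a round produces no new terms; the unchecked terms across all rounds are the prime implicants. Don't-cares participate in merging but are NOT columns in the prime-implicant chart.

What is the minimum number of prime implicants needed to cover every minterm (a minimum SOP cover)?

size-2^0 implicants → 00000  00101(✓)  00111(✓)  01101(✓)  01110(✓)  01111(✓)  10011  11010(✓)  11110(✓)
size-2^1 implicants → -1110  0-101(✓)  0-111(✓)  001-1(✓)  011-1(✓)  0111-  11-10
size-2^2 implicants → 0-1-1
Unchecked terms (primes): -1110, 0-1-1, 00000, 0111-, 10011, 11-10
Minterm coverage:
  m0 ⊆ 00000 [E]
  m5 ⊆ 0-1-1 [E]
  m7 ⊆ 0-1-1 [E]
  m13 ⊆ 0-1-1 [E]
  m14 ⊆ -1110,0111-
  m15 ⊆ 0-1-1,0111-
  m19 ⊆ 10011 [E]
  m26 ⊆ 11-10 [E]
  m30 ⊆ -1110,11-10
E = {0-1-1, 00000, 10011, 11-10}
Petrick residual → -1110
Cover = bcde' + a'ce + a'b'c'd'e' + ab'c'de + abde'  |cover|=5

5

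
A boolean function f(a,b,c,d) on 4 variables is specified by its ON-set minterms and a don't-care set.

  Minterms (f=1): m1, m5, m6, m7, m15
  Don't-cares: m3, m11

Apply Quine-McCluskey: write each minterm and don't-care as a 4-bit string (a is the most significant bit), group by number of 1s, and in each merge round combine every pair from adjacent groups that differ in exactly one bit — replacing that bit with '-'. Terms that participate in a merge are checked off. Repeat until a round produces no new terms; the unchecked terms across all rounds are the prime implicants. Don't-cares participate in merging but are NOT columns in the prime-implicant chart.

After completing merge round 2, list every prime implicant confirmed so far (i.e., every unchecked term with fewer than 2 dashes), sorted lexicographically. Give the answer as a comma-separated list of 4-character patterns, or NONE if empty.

011-

[col 0] 0001*, 0011*, 0101*, 0110*, 0111*, 1011*, 1111*
[col 1] -011*, -111*, 0-01*, 0-11*, 00-1*, 01-1*, 011-, 1-11*
[col 2] --11, 0--1
Prime implicants: --11, 0--1, 011-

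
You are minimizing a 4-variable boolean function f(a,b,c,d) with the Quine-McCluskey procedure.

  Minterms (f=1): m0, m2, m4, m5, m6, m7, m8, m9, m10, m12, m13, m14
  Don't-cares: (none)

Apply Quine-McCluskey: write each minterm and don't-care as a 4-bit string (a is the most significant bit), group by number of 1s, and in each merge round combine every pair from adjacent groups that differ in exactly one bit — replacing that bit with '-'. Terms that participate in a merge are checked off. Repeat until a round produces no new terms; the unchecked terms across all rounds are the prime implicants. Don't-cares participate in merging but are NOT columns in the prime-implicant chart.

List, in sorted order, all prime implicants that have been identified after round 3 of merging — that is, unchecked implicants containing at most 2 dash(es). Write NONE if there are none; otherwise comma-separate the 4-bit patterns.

-10-, 01--, 1-0-

size-2^0 implicants → 0000(✓)  0010(✓)  0100(✓)  0101(✓)  0110(✓)  0111(✓)  1000(✓)  1001(✓)  1010(✓)  1100(✓)  1101(✓)  1110(✓)
size-2^1 implicants → -000(✓)  -010(✓)  -100(✓)  -101(✓)  -110(✓)  0-00(✓)  0-10(✓)  00-0(✓)  01-0(✓)  01-1(✓)  010-(✓)  011-(✓)  1-00(✓)  1-01(✓)  1-10(✓)  10-0(✓)  100-(✓)  11-0(✓)  110-(✓)
size-2^2 implicants → --00(✓)  --10(✓)  -0-0(✓)  -1-0(✓)  -10-  0--0(✓)  01--  1--0(✓)  1-0-
size-2^3 implicants → ---0
Unchecked terms (primes): ---0, -10-, 01--, 1-0-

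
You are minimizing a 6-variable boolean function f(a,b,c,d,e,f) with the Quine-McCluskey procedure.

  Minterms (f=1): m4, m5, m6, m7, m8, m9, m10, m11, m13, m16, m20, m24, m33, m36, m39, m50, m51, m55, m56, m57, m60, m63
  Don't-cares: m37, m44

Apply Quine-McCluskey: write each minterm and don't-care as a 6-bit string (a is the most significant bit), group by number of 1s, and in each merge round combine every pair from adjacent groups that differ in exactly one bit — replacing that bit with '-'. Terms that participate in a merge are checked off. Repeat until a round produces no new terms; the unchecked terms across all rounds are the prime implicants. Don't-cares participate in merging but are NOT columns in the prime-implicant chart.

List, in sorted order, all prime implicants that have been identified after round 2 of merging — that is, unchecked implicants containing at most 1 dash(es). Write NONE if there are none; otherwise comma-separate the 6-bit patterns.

Round 0: 000100✓ 000101✓ 000110✓ 000111✓ 001000✓ 001001✓ 001010✓ 001011✓ 001101✓ 010000✓ 010100✓ 011000✓ 100001✓ 100100✓ 100101✓ 100111✓ 101100✓ 110010✓ 110011✓ 110111✓ 111000✓ 111001✓ 111100✓ 111111✓
Round 1: -00100✓ -00101✓ -00111✓ -11000 0-0100 0-1000 00-101 0001-0✓ 0001-1✓ 00010-✓ 00011-✓ 001-01 0010-0✓ 0010-1✓ 00100-✓ 00101-✓ 01-000 010-00 1-0111 1-1100 10-100 100-01 1001-1✓ 10010-✓ 11-111 110-11 11001- 111-00 11100-
Round 2: -001-1 -0010- 0001-- 0010--
PIs = {-001-1, -0010-, -11000, 0-0100, 0-1000, 00-101, 0001--, 001-01, 0010--, 01-000, 010-00, 1-0111, 1-1100, 10-100, 100-01, 11-111, 110-11, 11001-, 111-00, 11100-}

-11000, 0-0100, 0-1000, 00-101, 001-01, 01-000, 010-00, 1-0111, 1-1100, 10-100, 100-01, 11-111, 110-11, 11001-, 111-00, 11100-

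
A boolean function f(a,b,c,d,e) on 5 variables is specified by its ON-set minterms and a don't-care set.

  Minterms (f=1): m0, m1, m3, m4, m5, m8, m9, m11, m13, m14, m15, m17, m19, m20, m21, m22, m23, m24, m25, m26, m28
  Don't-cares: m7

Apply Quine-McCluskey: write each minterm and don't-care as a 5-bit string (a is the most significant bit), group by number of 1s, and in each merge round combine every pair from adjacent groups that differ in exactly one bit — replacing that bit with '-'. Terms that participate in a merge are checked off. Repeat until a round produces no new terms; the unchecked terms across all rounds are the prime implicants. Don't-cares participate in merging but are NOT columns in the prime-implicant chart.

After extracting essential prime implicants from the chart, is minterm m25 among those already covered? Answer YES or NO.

NO

Round 0: 00000✓ 00001✓ 00011✓ 00100✓ 00101✓ 00111✓ 01000✓ 01001✓ 01011✓ 01101✓ 01110✓ 01111✓ 10001✓ 10011✓ 10100✓ 10101✓ 10110✓ 10111✓ 11000✓ 11001✓ 11010✓ 11100✓
Round 1: -0001✓ -0011✓ -0100✓ -0101✓ -0111✓ -1000✓ -1001✓ 0-000✓ 0-001✓ 0-011✓ 0-101✓ 0-111✓ 00-00✓ 00-01✓ 00-11✓ 000-1✓ 0000-✓ 001-1✓ 0010-✓ 01-01✓ 01-11✓ 010-1✓ 0100-✓ 011-1✓ 0111- 1-001✓ 1-100 10-01✓ 10-11✓ 100-1✓ 101-0✓ 101-1✓ 1010-✓ 1011-✓ 11-00 110-0 1100-✓
Round 2: --001 -0-01✓ -0-11✓ -00-1✓ -01-1✓ -010- -100- 0--01✓ 0--11✓ 0-0-1✓ 0-00- 0-1-1✓ 00--1✓ 00-0- 01--1✓ 10--1✓ 101--
Round 3: -0--1 0---1
PIs = {--001, -0--1, -010-, -100-, 0---1, 0-00-, 00-0-, 0111-, 1-100, 101--, 11-00, 110-0}
Coverage chart:
  m0: 0-00-,00-0-
  m1: --001,-0--1,0---1,0-00-,00-0-
  m3: -0--1,0---1
  m4: -010-,00-0-
  m5: -0--1,-010-,0---1,00-0-
  m8: -100-,0-00-
  m9: --001,-100-,0---1,0-00-
  m11: 0---1 ←essential
  m13: 0---1 ←essential
  m14: 0111- ←essential
  m15: 0---1,0111-
  m17: --001,-0--1
  m19: -0--1 ←essential
  m20: -010-,1-100,101--
  m21: -0--1,-010-,101--
  m22: 101-- ←essential
  m23: -0--1,101--
  m24: -100-,11-00,110-0
  m25: --001,-100-
  m26: 110-0 ←essential
  m28: 1-100,11-00
Essential: -0--1, 0---1, 0111-, 101--, 110-0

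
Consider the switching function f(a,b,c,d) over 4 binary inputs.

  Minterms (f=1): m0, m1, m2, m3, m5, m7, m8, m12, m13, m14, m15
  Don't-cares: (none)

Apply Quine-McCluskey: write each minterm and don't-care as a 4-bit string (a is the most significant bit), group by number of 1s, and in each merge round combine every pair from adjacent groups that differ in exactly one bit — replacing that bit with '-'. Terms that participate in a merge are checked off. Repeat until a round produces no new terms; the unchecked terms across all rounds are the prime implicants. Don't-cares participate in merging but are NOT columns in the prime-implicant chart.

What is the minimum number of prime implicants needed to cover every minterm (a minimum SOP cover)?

Round 0: 0000✓ 0001✓ 0010✓ 0011✓ 0101✓ 0111✓ 1000✓ 1100✓ 1101✓ 1110✓ 1111✓
Round 1: -000 -101✓ -111✓ 0-01✓ 0-11✓ 00-0✓ 00-1✓ 000-✓ 001-✓ 01-1✓ 1-00 11-0✓ 11-1✓ 110-✓ 111-✓
Round 2: -1-1 0--1 00-- 11--
PIs = {-000, -1-1, 0--1, 00--, 1-00, 11--}
Coverage chart:
  m0: -000,00--
  m1: 0--1,00--
  m2: 00-- ←essential
  m3: 0--1,00--
  m5: -1-1,0--1
  m7: -1-1,0--1
  m8: -000,1-00
  m12: 1-00,11--
  m13: -1-1,11--
  m14: 11-- ←essential
  m15: -1-1,11--
Essential: 00--, 11--
Petrick residual → -000, -1-1
Min cover (4 terms): b'c'd' + bd + a'b' + ab

4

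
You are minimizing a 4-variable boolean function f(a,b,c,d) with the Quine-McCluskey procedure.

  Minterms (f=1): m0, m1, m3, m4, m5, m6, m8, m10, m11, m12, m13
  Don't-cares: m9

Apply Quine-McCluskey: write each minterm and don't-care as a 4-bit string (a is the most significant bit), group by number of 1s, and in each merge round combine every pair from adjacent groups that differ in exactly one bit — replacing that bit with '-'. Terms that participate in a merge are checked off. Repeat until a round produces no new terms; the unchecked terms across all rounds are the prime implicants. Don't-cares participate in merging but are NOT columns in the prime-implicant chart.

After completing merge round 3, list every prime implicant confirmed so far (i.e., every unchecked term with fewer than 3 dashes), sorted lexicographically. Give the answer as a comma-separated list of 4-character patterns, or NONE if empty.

-0-1, 01-0, 10--

size-2^0 implicants → 0000(✓)  0001(✓)  0011(✓)  0100(✓)  0101(✓)  0110(✓)  1000(✓)  1001(✓)  1010(✓)  1011(✓)  1100(✓)  1101(✓)
size-2^1 implicants → -000(✓)  -001(✓)  -011(✓)  -100(✓)  -101(✓)  0-00(✓)  0-01(✓)  00-1(✓)  000-(✓)  01-0  010-(✓)  1-00(✓)  1-01(✓)  10-0(✓)  10-1(✓)  100-(✓)  101-(✓)  110-(✓)
size-2^2 implicants → --00(✓)  --01(✓)  -0-1  -00-(✓)  -10-(✓)  0-0-(✓)  1-0-(✓)  10--
size-2^3 implicants → --0-
Unchecked terms (primes): --0-, -0-1, 01-0, 10--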